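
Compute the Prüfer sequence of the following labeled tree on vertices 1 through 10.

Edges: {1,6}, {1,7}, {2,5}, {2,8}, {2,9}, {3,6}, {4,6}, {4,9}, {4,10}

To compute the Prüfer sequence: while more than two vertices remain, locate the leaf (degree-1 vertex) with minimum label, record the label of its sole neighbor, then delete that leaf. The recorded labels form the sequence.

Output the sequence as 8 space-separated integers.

Step 1: leaves = {3,5,7,8,10}. Remove smallest leaf 3, emit neighbor 6.
Step 2: leaves = {5,7,8,10}. Remove smallest leaf 5, emit neighbor 2.
Step 3: leaves = {7,8,10}. Remove smallest leaf 7, emit neighbor 1.
Step 4: leaves = {1,8,10}. Remove smallest leaf 1, emit neighbor 6.
Step 5: leaves = {6,8,10}. Remove smallest leaf 6, emit neighbor 4.
Step 6: leaves = {8,10}. Remove smallest leaf 8, emit neighbor 2.
Step 7: leaves = {2,10}. Remove smallest leaf 2, emit neighbor 9.
Step 8: leaves = {9,10}. Remove smallest leaf 9, emit neighbor 4.
Done: 2 vertices remain (4, 10). Sequence = [6 2 1 6 4 2 9 4]

Answer: 6 2 1 6 4 2 9 4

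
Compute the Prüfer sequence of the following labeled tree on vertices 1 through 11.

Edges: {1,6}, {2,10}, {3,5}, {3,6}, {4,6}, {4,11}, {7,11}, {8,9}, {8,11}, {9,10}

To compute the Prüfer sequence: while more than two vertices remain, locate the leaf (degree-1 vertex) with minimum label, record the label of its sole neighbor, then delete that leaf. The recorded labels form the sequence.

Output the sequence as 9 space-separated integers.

Answer: 6 10 3 6 4 11 11 9 8

Derivation:
Step 1: leaves = {1,2,5,7}. Remove smallest leaf 1, emit neighbor 6.
Step 2: leaves = {2,5,7}. Remove smallest leaf 2, emit neighbor 10.
Step 3: leaves = {5,7,10}. Remove smallest leaf 5, emit neighbor 3.
Step 4: leaves = {3,7,10}. Remove smallest leaf 3, emit neighbor 6.
Step 5: leaves = {6,7,10}. Remove smallest leaf 6, emit neighbor 4.
Step 6: leaves = {4,7,10}. Remove smallest leaf 4, emit neighbor 11.
Step 7: leaves = {7,10}. Remove smallest leaf 7, emit neighbor 11.
Step 8: leaves = {10,11}. Remove smallest leaf 10, emit neighbor 9.
Step 9: leaves = {9,11}. Remove smallest leaf 9, emit neighbor 8.
Done: 2 vertices remain (8, 11). Sequence = [6 10 3 6 4 11 11 9 8]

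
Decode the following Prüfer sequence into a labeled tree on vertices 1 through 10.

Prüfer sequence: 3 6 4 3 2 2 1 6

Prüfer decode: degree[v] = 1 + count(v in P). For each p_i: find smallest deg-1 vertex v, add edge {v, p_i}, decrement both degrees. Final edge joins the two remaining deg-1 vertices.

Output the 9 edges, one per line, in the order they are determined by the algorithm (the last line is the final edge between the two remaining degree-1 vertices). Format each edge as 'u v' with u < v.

Answer: 3 5
6 7
4 8
3 4
2 3
2 9
1 2
1 6
6 10

Derivation:
Initial degrees: {1:2, 2:3, 3:3, 4:2, 5:1, 6:3, 7:1, 8:1, 9:1, 10:1}
Step 1: smallest deg-1 vertex = 5, p_1 = 3. Add edge {3,5}. Now deg[5]=0, deg[3]=2.
Step 2: smallest deg-1 vertex = 7, p_2 = 6. Add edge {6,7}. Now deg[7]=0, deg[6]=2.
Step 3: smallest deg-1 vertex = 8, p_3 = 4. Add edge {4,8}. Now deg[8]=0, deg[4]=1.
Step 4: smallest deg-1 vertex = 4, p_4 = 3. Add edge {3,4}. Now deg[4]=0, deg[3]=1.
Step 5: smallest deg-1 vertex = 3, p_5 = 2. Add edge {2,3}. Now deg[3]=0, deg[2]=2.
Step 6: smallest deg-1 vertex = 9, p_6 = 2. Add edge {2,9}. Now deg[9]=0, deg[2]=1.
Step 7: smallest deg-1 vertex = 2, p_7 = 1. Add edge {1,2}. Now deg[2]=0, deg[1]=1.
Step 8: smallest deg-1 vertex = 1, p_8 = 6. Add edge {1,6}. Now deg[1]=0, deg[6]=1.
Final: two remaining deg-1 vertices are 6, 10. Add edge {6,10}.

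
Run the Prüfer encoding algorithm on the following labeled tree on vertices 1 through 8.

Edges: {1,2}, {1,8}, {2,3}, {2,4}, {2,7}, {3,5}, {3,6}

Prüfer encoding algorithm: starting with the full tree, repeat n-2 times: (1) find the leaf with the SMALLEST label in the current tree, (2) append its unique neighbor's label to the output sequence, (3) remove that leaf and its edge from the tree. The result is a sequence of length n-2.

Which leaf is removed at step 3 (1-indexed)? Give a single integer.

Step 1: current leaves = {4,5,6,7,8}. Remove leaf 4 (neighbor: 2).
Step 2: current leaves = {5,6,7,8}. Remove leaf 5 (neighbor: 3).
Step 3: current leaves = {6,7,8}. Remove leaf 6 (neighbor: 3).

Answer: 6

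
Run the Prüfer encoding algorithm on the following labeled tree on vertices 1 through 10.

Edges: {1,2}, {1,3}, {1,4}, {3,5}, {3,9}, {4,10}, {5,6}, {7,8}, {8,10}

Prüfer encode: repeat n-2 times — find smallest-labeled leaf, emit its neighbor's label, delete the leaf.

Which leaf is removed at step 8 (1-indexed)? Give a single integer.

Step 1: current leaves = {2,6,7,9}. Remove leaf 2 (neighbor: 1).
Step 2: current leaves = {6,7,9}. Remove leaf 6 (neighbor: 5).
Step 3: current leaves = {5,7,9}. Remove leaf 5 (neighbor: 3).
Step 4: current leaves = {7,9}. Remove leaf 7 (neighbor: 8).
Step 5: current leaves = {8,9}. Remove leaf 8 (neighbor: 10).
Step 6: current leaves = {9,10}. Remove leaf 9 (neighbor: 3).
Step 7: current leaves = {3,10}. Remove leaf 3 (neighbor: 1).
Step 8: current leaves = {1,10}. Remove leaf 1 (neighbor: 4).

Answer: 1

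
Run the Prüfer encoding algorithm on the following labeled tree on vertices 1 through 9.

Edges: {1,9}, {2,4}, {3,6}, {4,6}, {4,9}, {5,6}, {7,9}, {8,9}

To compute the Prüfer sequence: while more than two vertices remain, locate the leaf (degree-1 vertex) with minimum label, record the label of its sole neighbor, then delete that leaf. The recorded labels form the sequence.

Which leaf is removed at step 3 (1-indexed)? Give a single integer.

Step 1: current leaves = {1,2,3,5,7,8}. Remove leaf 1 (neighbor: 9).
Step 2: current leaves = {2,3,5,7,8}. Remove leaf 2 (neighbor: 4).
Step 3: current leaves = {3,5,7,8}. Remove leaf 3 (neighbor: 6).

Answer: 3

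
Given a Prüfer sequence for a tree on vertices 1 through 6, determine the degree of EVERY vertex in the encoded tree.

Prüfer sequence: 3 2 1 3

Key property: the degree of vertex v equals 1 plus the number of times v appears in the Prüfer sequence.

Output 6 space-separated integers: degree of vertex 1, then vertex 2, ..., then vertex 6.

Answer: 2 2 3 1 1 1

Derivation:
p_1 = 3: count[3] becomes 1
p_2 = 2: count[2] becomes 1
p_3 = 1: count[1] becomes 1
p_4 = 3: count[3] becomes 2
Degrees (1 + count): deg[1]=1+1=2, deg[2]=1+1=2, deg[3]=1+2=3, deg[4]=1+0=1, deg[5]=1+0=1, deg[6]=1+0=1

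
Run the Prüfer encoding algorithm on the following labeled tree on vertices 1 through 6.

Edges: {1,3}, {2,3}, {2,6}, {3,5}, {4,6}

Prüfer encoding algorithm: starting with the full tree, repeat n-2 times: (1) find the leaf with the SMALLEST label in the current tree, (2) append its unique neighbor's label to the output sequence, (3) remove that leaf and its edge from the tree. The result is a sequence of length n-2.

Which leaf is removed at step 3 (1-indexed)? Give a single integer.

Step 1: current leaves = {1,4,5}. Remove leaf 1 (neighbor: 3).
Step 2: current leaves = {4,5}. Remove leaf 4 (neighbor: 6).
Step 3: current leaves = {5,6}. Remove leaf 5 (neighbor: 3).

Answer: 5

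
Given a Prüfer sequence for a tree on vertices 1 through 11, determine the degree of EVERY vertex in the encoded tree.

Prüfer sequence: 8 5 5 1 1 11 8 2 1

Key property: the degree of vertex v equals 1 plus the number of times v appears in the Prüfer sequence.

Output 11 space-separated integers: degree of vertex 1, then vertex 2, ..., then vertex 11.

Answer: 4 2 1 1 3 1 1 3 1 1 2

Derivation:
p_1 = 8: count[8] becomes 1
p_2 = 5: count[5] becomes 1
p_3 = 5: count[5] becomes 2
p_4 = 1: count[1] becomes 1
p_5 = 1: count[1] becomes 2
p_6 = 11: count[11] becomes 1
p_7 = 8: count[8] becomes 2
p_8 = 2: count[2] becomes 1
p_9 = 1: count[1] becomes 3
Degrees (1 + count): deg[1]=1+3=4, deg[2]=1+1=2, deg[3]=1+0=1, deg[4]=1+0=1, deg[5]=1+2=3, deg[6]=1+0=1, deg[7]=1+0=1, deg[8]=1+2=3, deg[9]=1+0=1, deg[10]=1+0=1, deg[11]=1+1=2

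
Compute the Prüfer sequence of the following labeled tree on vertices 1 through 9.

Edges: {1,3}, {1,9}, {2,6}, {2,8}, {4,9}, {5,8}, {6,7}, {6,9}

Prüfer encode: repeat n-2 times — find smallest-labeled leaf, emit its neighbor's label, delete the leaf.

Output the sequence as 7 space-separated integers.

Answer: 1 9 9 8 6 2 6

Derivation:
Step 1: leaves = {3,4,5,7}. Remove smallest leaf 3, emit neighbor 1.
Step 2: leaves = {1,4,5,7}. Remove smallest leaf 1, emit neighbor 9.
Step 3: leaves = {4,5,7}. Remove smallest leaf 4, emit neighbor 9.
Step 4: leaves = {5,7,9}. Remove smallest leaf 5, emit neighbor 8.
Step 5: leaves = {7,8,9}. Remove smallest leaf 7, emit neighbor 6.
Step 6: leaves = {8,9}. Remove smallest leaf 8, emit neighbor 2.
Step 7: leaves = {2,9}. Remove smallest leaf 2, emit neighbor 6.
Done: 2 vertices remain (6, 9). Sequence = [1 9 9 8 6 2 6]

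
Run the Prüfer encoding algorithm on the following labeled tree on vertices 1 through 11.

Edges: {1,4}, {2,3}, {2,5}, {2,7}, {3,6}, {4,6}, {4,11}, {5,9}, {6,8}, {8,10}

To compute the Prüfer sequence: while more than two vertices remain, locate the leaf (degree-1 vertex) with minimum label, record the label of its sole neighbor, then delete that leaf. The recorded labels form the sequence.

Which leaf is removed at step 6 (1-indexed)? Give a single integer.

Step 1: current leaves = {1,7,9,10,11}. Remove leaf 1 (neighbor: 4).
Step 2: current leaves = {7,9,10,11}. Remove leaf 7 (neighbor: 2).
Step 3: current leaves = {9,10,11}. Remove leaf 9 (neighbor: 5).
Step 4: current leaves = {5,10,11}. Remove leaf 5 (neighbor: 2).
Step 5: current leaves = {2,10,11}. Remove leaf 2 (neighbor: 3).
Step 6: current leaves = {3,10,11}. Remove leaf 3 (neighbor: 6).

Answer: 3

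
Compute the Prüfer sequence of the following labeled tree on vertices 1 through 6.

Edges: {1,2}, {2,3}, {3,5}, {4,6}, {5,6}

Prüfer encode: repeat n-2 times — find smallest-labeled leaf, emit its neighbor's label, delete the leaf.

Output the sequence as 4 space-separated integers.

Step 1: leaves = {1,4}. Remove smallest leaf 1, emit neighbor 2.
Step 2: leaves = {2,4}. Remove smallest leaf 2, emit neighbor 3.
Step 3: leaves = {3,4}. Remove smallest leaf 3, emit neighbor 5.
Step 4: leaves = {4,5}. Remove smallest leaf 4, emit neighbor 6.
Done: 2 vertices remain (5, 6). Sequence = [2 3 5 6]

Answer: 2 3 5 6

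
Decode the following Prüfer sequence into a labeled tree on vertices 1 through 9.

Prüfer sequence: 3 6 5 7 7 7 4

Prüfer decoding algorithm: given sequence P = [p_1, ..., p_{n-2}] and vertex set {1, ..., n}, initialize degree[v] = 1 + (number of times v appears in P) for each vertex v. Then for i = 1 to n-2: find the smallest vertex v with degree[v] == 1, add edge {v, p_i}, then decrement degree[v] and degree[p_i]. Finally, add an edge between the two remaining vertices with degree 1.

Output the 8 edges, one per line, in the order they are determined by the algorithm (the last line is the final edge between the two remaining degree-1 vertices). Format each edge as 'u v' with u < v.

Initial degrees: {1:1, 2:1, 3:2, 4:2, 5:2, 6:2, 7:4, 8:1, 9:1}
Step 1: smallest deg-1 vertex = 1, p_1 = 3. Add edge {1,3}. Now deg[1]=0, deg[3]=1.
Step 2: smallest deg-1 vertex = 2, p_2 = 6. Add edge {2,6}. Now deg[2]=0, deg[6]=1.
Step 3: smallest deg-1 vertex = 3, p_3 = 5. Add edge {3,5}. Now deg[3]=0, deg[5]=1.
Step 4: smallest deg-1 vertex = 5, p_4 = 7. Add edge {5,7}. Now deg[5]=0, deg[7]=3.
Step 5: smallest deg-1 vertex = 6, p_5 = 7. Add edge {6,7}. Now deg[6]=0, deg[7]=2.
Step 6: smallest deg-1 vertex = 8, p_6 = 7. Add edge {7,8}. Now deg[8]=0, deg[7]=1.
Step 7: smallest deg-1 vertex = 7, p_7 = 4. Add edge {4,7}. Now deg[7]=0, deg[4]=1.
Final: two remaining deg-1 vertices are 4, 9. Add edge {4,9}.

Answer: 1 3
2 6
3 5
5 7
6 7
7 8
4 7
4 9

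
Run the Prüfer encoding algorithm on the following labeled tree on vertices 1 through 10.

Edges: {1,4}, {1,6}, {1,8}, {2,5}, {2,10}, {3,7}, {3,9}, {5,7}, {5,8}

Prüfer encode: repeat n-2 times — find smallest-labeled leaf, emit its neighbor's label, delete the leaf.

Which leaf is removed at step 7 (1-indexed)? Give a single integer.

Answer: 7

Derivation:
Step 1: current leaves = {4,6,9,10}. Remove leaf 4 (neighbor: 1).
Step 2: current leaves = {6,9,10}. Remove leaf 6 (neighbor: 1).
Step 3: current leaves = {1,9,10}. Remove leaf 1 (neighbor: 8).
Step 4: current leaves = {8,9,10}. Remove leaf 8 (neighbor: 5).
Step 5: current leaves = {9,10}. Remove leaf 9 (neighbor: 3).
Step 6: current leaves = {3,10}. Remove leaf 3 (neighbor: 7).
Step 7: current leaves = {7,10}. Remove leaf 7 (neighbor: 5).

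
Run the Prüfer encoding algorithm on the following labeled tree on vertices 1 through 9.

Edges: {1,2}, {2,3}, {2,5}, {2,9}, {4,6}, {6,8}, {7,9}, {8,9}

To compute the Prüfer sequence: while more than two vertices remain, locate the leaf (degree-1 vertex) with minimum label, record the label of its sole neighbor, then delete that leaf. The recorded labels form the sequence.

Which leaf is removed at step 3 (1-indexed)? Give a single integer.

Step 1: current leaves = {1,3,4,5,7}. Remove leaf 1 (neighbor: 2).
Step 2: current leaves = {3,4,5,7}. Remove leaf 3 (neighbor: 2).
Step 3: current leaves = {4,5,7}. Remove leaf 4 (neighbor: 6).

Answer: 4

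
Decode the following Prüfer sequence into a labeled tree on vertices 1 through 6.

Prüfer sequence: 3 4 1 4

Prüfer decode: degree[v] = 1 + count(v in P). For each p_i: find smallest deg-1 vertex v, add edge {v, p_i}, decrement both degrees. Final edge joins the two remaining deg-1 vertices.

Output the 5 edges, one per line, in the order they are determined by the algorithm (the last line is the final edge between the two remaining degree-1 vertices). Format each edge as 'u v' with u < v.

Initial degrees: {1:2, 2:1, 3:2, 4:3, 5:1, 6:1}
Step 1: smallest deg-1 vertex = 2, p_1 = 3. Add edge {2,3}. Now deg[2]=0, deg[3]=1.
Step 2: smallest deg-1 vertex = 3, p_2 = 4. Add edge {3,4}. Now deg[3]=0, deg[4]=2.
Step 3: smallest deg-1 vertex = 5, p_3 = 1. Add edge {1,5}. Now deg[5]=0, deg[1]=1.
Step 4: smallest deg-1 vertex = 1, p_4 = 4. Add edge {1,4}. Now deg[1]=0, deg[4]=1.
Final: two remaining deg-1 vertices are 4, 6. Add edge {4,6}.

Answer: 2 3
3 4
1 5
1 4
4 6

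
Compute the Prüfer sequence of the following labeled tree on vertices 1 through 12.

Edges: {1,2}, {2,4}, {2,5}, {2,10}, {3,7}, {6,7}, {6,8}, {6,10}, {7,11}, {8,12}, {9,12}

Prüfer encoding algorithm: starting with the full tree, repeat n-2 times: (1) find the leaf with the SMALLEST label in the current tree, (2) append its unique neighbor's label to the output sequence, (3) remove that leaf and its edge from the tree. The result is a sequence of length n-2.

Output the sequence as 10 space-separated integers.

Answer: 2 7 2 2 10 12 6 7 6 8

Derivation:
Step 1: leaves = {1,3,4,5,9,11}. Remove smallest leaf 1, emit neighbor 2.
Step 2: leaves = {3,4,5,9,11}. Remove smallest leaf 3, emit neighbor 7.
Step 3: leaves = {4,5,9,11}. Remove smallest leaf 4, emit neighbor 2.
Step 4: leaves = {5,9,11}. Remove smallest leaf 5, emit neighbor 2.
Step 5: leaves = {2,9,11}. Remove smallest leaf 2, emit neighbor 10.
Step 6: leaves = {9,10,11}. Remove smallest leaf 9, emit neighbor 12.
Step 7: leaves = {10,11,12}. Remove smallest leaf 10, emit neighbor 6.
Step 8: leaves = {11,12}. Remove smallest leaf 11, emit neighbor 7.
Step 9: leaves = {7,12}. Remove smallest leaf 7, emit neighbor 6.
Step 10: leaves = {6,12}. Remove smallest leaf 6, emit neighbor 8.
Done: 2 vertices remain (8, 12). Sequence = [2 7 2 2 10 12 6 7 6 8]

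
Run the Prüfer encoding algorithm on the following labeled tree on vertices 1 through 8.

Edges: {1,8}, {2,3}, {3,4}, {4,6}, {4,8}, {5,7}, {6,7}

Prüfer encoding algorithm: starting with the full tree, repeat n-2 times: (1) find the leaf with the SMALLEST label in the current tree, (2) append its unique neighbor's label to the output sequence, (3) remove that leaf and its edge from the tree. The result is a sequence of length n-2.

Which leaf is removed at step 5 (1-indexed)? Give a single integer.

Step 1: current leaves = {1,2,5}. Remove leaf 1 (neighbor: 8).
Step 2: current leaves = {2,5,8}. Remove leaf 2 (neighbor: 3).
Step 3: current leaves = {3,5,8}. Remove leaf 3 (neighbor: 4).
Step 4: current leaves = {5,8}. Remove leaf 5 (neighbor: 7).
Step 5: current leaves = {7,8}. Remove leaf 7 (neighbor: 6).

Answer: 7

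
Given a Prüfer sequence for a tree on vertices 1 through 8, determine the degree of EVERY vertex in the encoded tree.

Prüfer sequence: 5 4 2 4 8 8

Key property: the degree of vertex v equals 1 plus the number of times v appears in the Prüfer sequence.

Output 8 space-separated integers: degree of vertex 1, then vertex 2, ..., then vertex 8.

p_1 = 5: count[5] becomes 1
p_2 = 4: count[4] becomes 1
p_3 = 2: count[2] becomes 1
p_4 = 4: count[4] becomes 2
p_5 = 8: count[8] becomes 1
p_6 = 8: count[8] becomes 2
Degrees (1 + count): deg[1]=1+0=1, deg[2]=1+1=2, deg[3]=1+0=1, deg[4]=1+2=3, deg[5]=1+1=2, deg[6]=1+0=1, deg[7]=1+0=1, deg[8]=1+2=3

Answer: 1 2 1 3 2 1 1 3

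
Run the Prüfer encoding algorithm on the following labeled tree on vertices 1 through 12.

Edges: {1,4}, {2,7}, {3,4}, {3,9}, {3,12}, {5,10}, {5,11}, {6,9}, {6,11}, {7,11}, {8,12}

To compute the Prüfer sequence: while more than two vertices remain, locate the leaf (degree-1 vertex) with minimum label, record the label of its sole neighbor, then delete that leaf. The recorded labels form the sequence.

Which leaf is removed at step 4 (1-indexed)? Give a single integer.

Answer: 7

Derivation:
Step 1: current leaves = {1,2,8,10}. Remove leaf 1 (neighbor: 4).
Step 2: current leaves = {2,4,8,10}. Remove leaf 2 (neighbor: 7).
Step 3: current leaves = {4,7,8,10}. Remove leaf 4 (neighbor: 3).
Step 4: current leaves = {7,8,10}. Remove leaf 7 (neighbor: 11).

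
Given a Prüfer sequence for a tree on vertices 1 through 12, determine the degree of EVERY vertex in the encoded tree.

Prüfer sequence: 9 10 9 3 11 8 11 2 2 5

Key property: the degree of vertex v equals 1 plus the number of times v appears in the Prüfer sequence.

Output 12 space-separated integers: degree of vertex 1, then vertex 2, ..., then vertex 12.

Answer: 1 3 2 1 2 1 1 2 3 2 3 1

Derivation:
p_1 = 9: count[9] becomes 1
p_2 = 10: count[10] becomes 1
p_3 = 9: count[9] becomes 2
p_4 = 3: count[3] becomes 1
p_5 = 11: count[11] becomes 1
p_6 = 8: count[8] becomes 1
p_7 = 11: count[11] becomes 2
p_8 = 2: count[2] becomes 1
p_9 = 2: count[2] becomes 2
p_10 = 5: count[5] becomes 1
Degrees (1 + count): deg[1]=1+0=1, deg[2]=1+2=3, deg[3]=1+1=2, deg[4]=1+0=1, deg[5]=1+1=2, deg[6]=1+0=1, deg[7]=1+0=1, deg[8]=1+1=2, deg[9]=1+2=3, deg[10]=1+1=2, deg[11]=1+2=3, deg[12]=1+0=1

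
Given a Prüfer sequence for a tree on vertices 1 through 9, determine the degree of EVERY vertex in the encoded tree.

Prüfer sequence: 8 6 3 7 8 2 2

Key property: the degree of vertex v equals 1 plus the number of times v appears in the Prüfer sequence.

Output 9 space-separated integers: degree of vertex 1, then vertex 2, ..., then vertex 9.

Answer: 1 3 2 1 1 2 2 3 1

Derivation:
p_1 = 8: count[8] becomes 1
p_2 = 6: count[6] becomes 1
p_3 = 3: count[3] becomes 1
p_4 = 7: count[7] becomes 1
p_5 = 8: count[8] becomes 2
p_6 = 2: count[2] becomes 1
p_7 = 2: count[2] becomes 2
Degrees (1 + count): deg[1]=1+0=1, deg[2]=1+2=3, deg[3]=1+1=2, deg[4]=1+0=1, deg[5]=1+0=1, deg[6]=1+1=2, deg[7]=1+1=2, deg[8]=1+2=3, deg[9]=1+0=1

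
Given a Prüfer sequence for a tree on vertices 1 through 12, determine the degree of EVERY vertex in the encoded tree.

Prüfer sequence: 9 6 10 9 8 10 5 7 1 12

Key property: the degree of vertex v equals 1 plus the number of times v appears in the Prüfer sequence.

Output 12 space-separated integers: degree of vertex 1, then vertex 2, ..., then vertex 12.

p_1 = 9: count[9] becomes 1
p_2 = 6: count[6] becomes 1
p_3 = 10: count[10] becomes 1
p_4 = 9: count[9] becomes 2
p_5 = 8: count[8] becomes 1
p_6 = 10: count[10] becomes 2
p_7 = 5: count[5] becomes 1
p_8 = 7: count[7] becomes 1
p_9 = 1: count[1] becomes 1
p_10 = 12: count[12] becomes 1
Degrees (1 + count): deg[1]=1+1=2, deg[2]=1+0=1, deg[3]=1+0=1, deg[4]=1+0=1, deg[5]=1+1=2, deg[6]=1+1=2, deg[7]=1+1=2, deg[8]=1+1=2, deg[9]=1+2=3, deg[10]=1+2=3, deg[11]=1+0=1, deg[12]=1+1=2

Answer: 2 1 1 1 2 2 2 2 3 3 1 2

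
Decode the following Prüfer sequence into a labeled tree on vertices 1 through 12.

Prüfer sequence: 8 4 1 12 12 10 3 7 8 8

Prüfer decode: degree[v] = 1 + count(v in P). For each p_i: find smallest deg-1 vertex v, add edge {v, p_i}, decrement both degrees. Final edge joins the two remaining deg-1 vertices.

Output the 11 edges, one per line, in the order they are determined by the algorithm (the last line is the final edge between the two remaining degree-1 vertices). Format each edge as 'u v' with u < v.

Answer: 2 8
4 5
1 4
1 12
6 12
9 10
3 10
3 7
7 8
8 11
8 12

Derivation:
Initial degrees: {1:2, 2:1, 3:2, 4:2, 5:1, 6:1, 7:2, 8:4, 9:1, 10:2, 11:1, 12:3}
Step 1: smallest deg-1 vertex = 2, p_1 = 8. Add edge {2,8}. Now deg[2]=0, deg[8]=3.
Step 2: smallest deg-1 vertex = 5, p_2 = 4. Add edge {4,5}. Now deg[5]=0, deg[4]=1.
Step 3: smallest deg-1 vertex = 4, p_3 = 1. Add edge {1,4}. Now deg[4]=0, deg[1]=1.
Step 4: smallest deg-1 vertex = 1, p_4 = 12. Add edge {1,12}. Now deg[1]=0, deg[12]=2.
Step 5: smallest deg-1 vertex = 6, p_5 = 12. Add edge {6,12}. Now deg[6]=0, deg[12]=1.
Step 6: smallest deg-1 vertex = 9, p_6 = 10. Add edge {9,10}. Now deg[9]=0, deg[10]=1.
Step 7: smallest deg-1 vertex = 10, p_7 = 3. Add edge {3,10}. Now deg[10]=0, deg[3]=1.
Step 8: smallest deg-1 vertex = 3, p_8 = 7. Add edge {3,7}. Now deg[3]=0, deg[7]=1.
Step 9: smallest deg-1 vertex = 7, p_9 = 8. Add edge {7,8}. Now deg[7]=0, deg[8]=2.
Step 10: smallest deg-1 vertex = 11, p_10 = 8. Add edge {8,11}. Now deg[11]=0, deg[8]=1.
Final: two remaining deg-1 vertices are 8, 12. Add edge {8,12}.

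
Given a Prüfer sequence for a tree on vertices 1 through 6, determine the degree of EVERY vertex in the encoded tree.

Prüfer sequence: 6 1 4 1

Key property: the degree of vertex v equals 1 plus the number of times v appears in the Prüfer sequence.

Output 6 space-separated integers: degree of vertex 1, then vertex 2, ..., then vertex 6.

Answer: 3 1 1 2 1 2

Derivation:
p_1 = 6: count[6] becomes 1
p_2 = 1: count[1] becomes 1
p_3 = 4: count[4] becomes 1
p_4 = 1: count[1] becomes 2
Degrees (1 + count): deg[1]=1+2=3, deg[2]=1+0=1, deg[3]=1+0=1, deg[4]=1+1=2, deg[5]=1+0=1, deg[6]=1+1=2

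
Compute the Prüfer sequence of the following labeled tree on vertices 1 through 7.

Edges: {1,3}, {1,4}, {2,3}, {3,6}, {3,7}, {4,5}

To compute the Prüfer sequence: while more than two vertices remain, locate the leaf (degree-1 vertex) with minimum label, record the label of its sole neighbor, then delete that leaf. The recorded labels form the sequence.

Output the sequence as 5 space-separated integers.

Answer: 3 4 1 3 3

Derivation:
Step 1: leaves = {2,5,6,7}. Remove smallest leaf 2, emit neighbor 3.
Step 2: leaves = {5,6,7}. Remove smallest leaf 5, emit neighbor 4.
Step 3: leaves = {4,6,7}. Remove smallest leaf 4, emit neighbor 1.
Step 4: leaves = {1,6,7}. Remove smallest leaf 1, emit neighbor 3.
Step 5: leaves = {6,7}. Remove smallest leaf 6, emit neighbor 3.
Done: 2 vertices remain (3, 7). Sequence = [3 4 1 3 3]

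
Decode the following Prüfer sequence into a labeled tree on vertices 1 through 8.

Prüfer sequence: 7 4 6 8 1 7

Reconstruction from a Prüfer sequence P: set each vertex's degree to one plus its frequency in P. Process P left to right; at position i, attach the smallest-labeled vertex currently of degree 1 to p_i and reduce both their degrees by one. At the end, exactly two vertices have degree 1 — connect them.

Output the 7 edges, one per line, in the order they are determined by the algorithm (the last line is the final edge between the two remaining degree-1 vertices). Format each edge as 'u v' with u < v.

Answer: 2 7
3 4
4 6
5 8
1 6
1 7
7 8

Derivation:
Initial degrees: {1:2, 2:1, 3:1, 4:2, 5:1, 6:2, 7:3, 8:2}
Step 1: smallest deg-1 vertex = 2, p_1 = 7. Add edge {2,7}. Now deg[2]=0, deg[7]=2.
Step 2: smallest deg-1 vertex = 3, p_2 = 4. Add edge {3,4}. Now deg[3]=0, deg[4]=1.
Step 3: smallest deg-1 vertex = 4, p_3 = 6. Add edge {4,6}. Now deg[4]=0, deg[6]=1.
Step 4: smallest deg-1 vertex = 5, p_4 = 8. Add edge {5,8}. Now deg[5]=0, deg[8]=1.
Step 5: smallest deg-1 vertex = 6, p_5 = 1. Add edge {1,6}. Now deg[6]=0, deg[1]=1.
Step 6: smallest deg-1 vertex = 1, p_6 = 7. Add edge {1,7}. Now deg[1]=0, deg[7]=1.
Final: two remaining deg-1 vertices are 7, 8. Add edge {7,8}.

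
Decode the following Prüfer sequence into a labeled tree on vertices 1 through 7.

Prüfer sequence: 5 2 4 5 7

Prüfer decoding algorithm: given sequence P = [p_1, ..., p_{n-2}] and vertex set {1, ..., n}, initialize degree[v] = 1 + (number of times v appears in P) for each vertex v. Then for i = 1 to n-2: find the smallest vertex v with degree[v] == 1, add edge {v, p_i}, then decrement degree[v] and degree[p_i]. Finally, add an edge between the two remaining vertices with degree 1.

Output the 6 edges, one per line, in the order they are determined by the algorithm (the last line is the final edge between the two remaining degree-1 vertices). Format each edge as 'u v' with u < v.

Answer: 1 5
2 3
2 4
4 5
5 7
6 7

Derivation:
Initial degrees: {1:1, 2:2, 3:1, 4:2, 5:3, 6:1, 7:2}
Step 1: smallest deg-1 vertex = 1, p_1 = 5. Add edge {1,5}. Now deg[1]=0, deg[5]=2.
Step 2: smallest deg-1 vertex = 3, p_2 = 2. Add edge {2,3}. Now deg[3]=0, deg[2]=1.
Step 3: smallest deg-1 vertex = 2, p_3 = 4. Add edge {2,4}. Now deg[2]=0, deg[4]=1.
Step 4: smallest deg-1 vertex = 4, p_4 = 5. Add edge {4,5}. Now deg[4]=0, deg[5]=1.
Step 5: smallest deg-1 vertex = 5, p_5 = 7. Add edge {5,7}. Now deg[5]=0, deg[7]=1.
Final: two remaining deg-1 vertices are 6, 7. Add edge {6,7}.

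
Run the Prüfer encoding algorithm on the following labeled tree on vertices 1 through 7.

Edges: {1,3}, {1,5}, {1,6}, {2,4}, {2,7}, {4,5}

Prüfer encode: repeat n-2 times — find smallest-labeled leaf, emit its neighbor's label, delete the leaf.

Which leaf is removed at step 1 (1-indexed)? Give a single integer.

Answer: 3

Derivation:
Step 1: current leaves = {3,6,7}. Remove leaf 3 (neighbor: 1).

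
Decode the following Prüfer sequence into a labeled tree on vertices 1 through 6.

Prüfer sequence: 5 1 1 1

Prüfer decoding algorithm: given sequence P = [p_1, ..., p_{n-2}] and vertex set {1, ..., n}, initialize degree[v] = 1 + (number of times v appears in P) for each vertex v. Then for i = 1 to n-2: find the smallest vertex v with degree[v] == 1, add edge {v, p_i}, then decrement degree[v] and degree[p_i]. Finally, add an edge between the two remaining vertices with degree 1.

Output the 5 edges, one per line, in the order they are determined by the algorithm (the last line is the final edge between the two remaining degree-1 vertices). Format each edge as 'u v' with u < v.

Answer: 2 5
1 3
1 4
1 5
1 6

Derivation:
Initial degrees: {1:4, 2:1, 3:1, 4:1, 5:2, 6:1}
Step 1: smallest deg-1 vertex = 2, p_1 = 5. Add edge {2,5}. Now deg[2]=0, deg[5]=1.
Step 2: smallest deg-1 vertex = 3, p_2 = 1. Add edge {1,3}. Now deg[3]=0, deg[1]=3.
Step 3: smallest deg-1 vertex = 4, p_3 = 1. Add edge {1,4}. Now deg[4]=0, deg[1]=2.
Step 4: smallest deg-1 vertex = 5, p_4 = 1. Add edge {1,5}. Now deg[5]=0, deg[1]=1.
Final: two remaining deg-1 vertices are 1, 6. Add edge {1,6}.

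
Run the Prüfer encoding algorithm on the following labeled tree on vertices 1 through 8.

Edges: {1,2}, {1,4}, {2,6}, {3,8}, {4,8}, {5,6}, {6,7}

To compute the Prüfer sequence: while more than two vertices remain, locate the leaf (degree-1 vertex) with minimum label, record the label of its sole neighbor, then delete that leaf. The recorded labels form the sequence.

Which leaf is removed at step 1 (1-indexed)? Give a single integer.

Step 1: current leaves = {3,5,7}. Remove leaf 3 (neighbor: 8).

Answer: 3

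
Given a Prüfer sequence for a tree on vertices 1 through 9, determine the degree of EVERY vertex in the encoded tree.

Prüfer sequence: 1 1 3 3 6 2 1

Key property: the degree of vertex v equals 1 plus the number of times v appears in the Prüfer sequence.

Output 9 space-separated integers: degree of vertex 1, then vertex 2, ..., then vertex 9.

p_1 = 1: count[1] becomes 1
p_2 = 1: count[1] becomes 2
p_3 = 3: count[3] becomes 1
p_4 = 3: count[3] becomes 2
p_5 = 6: count[6] becomes 1
p_6 = 2: count[2] becomes 1
p_7 = 1: count[1] becomes 3
Degrees (1 + count): deg[1]=1+3=4, deg[2]=1+1=2, deg[3]=1+2=3, deg[4]=1+0=1, deg[5]=1+0=1, deg[6]=1+1=2, deg[7]=1+0=1, deg[8]=1+0=1, deg[9]=1+0=1

Answer: 4 2 3 1 1 2 1 1 1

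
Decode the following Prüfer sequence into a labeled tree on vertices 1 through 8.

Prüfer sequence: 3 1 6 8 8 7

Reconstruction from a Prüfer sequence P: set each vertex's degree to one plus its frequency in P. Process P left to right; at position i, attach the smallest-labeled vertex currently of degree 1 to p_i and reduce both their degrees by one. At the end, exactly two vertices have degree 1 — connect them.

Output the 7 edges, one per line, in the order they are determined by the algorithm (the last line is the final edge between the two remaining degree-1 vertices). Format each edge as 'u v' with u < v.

Answer: 2 3
1 3
1 6
4 8
5 8
6 7
7 8

Derivation:
Initial degrees: {1:2, 2:1, 3:2, 4:1, 5:1, 6:2, 7:2, 8:3}
Step 1: smallest deg-1 vertex = 2, p_1 = 3. Add edge {2,3}. Now deg[2]=0, deg[3]=1.
Step 2: smallest deg-1 vertex = 3, p_2 = 1. Add edge {1,3}. Now deg[3]=0, deg[1]=1.
Step 3: smallest deg-1 vertex = 1, p_3 = 6. Add edge {1,6}. Now deg[1]=0, deg[6]=1.
Step 4: smallest deg-1 vertex = 4, p_4 = 8. Add edge {4,8}. Now deg[4]=0, deg[8]=2.
Step 5: smallest deg-1 vertex = 5, p_5 = 8. Add edge {5,8}. Now deg[5]=0, deg[8]=1.
Step 6: smallest deg-1 vertex = 6, p_6 = 7. Add edge {6,7}. Now deg[6]=0, deg[7]=1.
Final: two remaining deg-1 vertices are 7, 8. Add edge {7,8}.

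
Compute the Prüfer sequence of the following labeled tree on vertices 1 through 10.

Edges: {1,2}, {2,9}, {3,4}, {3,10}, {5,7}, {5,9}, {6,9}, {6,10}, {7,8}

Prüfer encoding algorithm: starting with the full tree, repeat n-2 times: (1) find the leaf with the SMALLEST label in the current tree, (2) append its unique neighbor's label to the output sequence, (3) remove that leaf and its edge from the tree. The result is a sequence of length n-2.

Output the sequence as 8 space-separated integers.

Step 1: leaves = {1,4,8}. Remove smallest leaf 1, emit neighbor 2.
Step 2: leaves = {2,4,8}. Remove smallest leaf 2, emit neighbor 9.
Step 3: leaves = {4,8}. Remove smallest leaf 4, emit neighbor 3.
Step 4: leaves = {3,8}. Remove smallest leaf 3, emit neighbor 10.
Step 5: leaves = {8,10}. Remove smallest leaf 8, emit neighbor 7.
Step 6: leaves = {7,10}. Remove smallest leaf 7, emit neighbor 5.
Step 7: leaves = {5,10}. Remove smallest leaf 5, emit neighbor 9.
Step 8: leaves = {9,10}. Remove smallest leaf 9, emit neighbor 6.
Done: 2 vertices remain (6, 10). Sequence = [2 9 3 10 7 5 9 6]

Answer: 2 9 3 10 7 5 9 6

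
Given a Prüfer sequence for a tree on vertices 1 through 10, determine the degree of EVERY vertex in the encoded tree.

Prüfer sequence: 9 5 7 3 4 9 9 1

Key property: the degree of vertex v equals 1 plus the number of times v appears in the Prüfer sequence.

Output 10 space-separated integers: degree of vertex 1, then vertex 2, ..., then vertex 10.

Answer: 2 1 2 2 2 1 2 1 4 1

Derivation:
p_1 = 9: count[9] becomes 1
p_2 = 5: count[5] becomes 1
p_3 = 7: count[7] becomes 1
p_4 = 3: count[3] becomes 1
p_5 = 4: count[4] becomes 1
p_6 = 9: count[9] becomes 2
p_7 = 9: count[9] becomes 3
p_8 = 1: count[1] becomes 1
Degrees (1 + count): deg[1]=1+1=2, deg[2]=1+0=1, deg[3]=1+1=2, deg[4]=1+1=2, deg[5]=1+1=2, deg[6]=1+0=1, deg[7]=1+1=2, deg[8]=1+0=1, deg[9]=1+3=4, deg[10]=1+0=1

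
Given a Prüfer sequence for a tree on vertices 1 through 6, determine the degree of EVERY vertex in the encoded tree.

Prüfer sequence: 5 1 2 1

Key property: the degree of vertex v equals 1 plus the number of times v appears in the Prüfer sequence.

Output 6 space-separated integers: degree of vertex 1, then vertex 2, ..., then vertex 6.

p_1 = 5: count[5] becomes 1
p_2 = 1: count[1] becomes 1
p_3 = 2: count[2] becomes 1
p_4 = 1: count[1] becomes 2
Degrees (1 + count): deg[1]=1+2=3, deg[2]=1+1=2, deg[3]=1+0=1, deg[4]=1+0=1, deg[5]=1+1=2, deg[6]=1+0=1

Answer: 3 2 1 1 2 1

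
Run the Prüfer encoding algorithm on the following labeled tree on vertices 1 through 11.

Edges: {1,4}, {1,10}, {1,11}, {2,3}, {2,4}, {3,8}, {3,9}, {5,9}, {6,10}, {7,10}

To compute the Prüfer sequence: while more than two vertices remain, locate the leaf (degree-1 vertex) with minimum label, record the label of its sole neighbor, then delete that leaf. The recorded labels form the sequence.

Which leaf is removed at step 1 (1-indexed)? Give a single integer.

Answer: 5

Derivation:
Step 1: current leaves = {5,6,7,8,11}. Remove leaf 5 (neighbor: 9).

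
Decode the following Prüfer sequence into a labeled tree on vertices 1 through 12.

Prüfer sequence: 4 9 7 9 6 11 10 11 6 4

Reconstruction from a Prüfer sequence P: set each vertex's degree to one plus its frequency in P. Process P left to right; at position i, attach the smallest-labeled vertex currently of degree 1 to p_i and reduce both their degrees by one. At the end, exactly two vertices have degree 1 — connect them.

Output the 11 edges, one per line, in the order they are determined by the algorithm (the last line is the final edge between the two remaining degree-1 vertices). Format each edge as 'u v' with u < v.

Initial degrees: {1:1, 2:1, 3:1, 4:3, 5:1, 6:3, 7:2, 8:1, 9:3, 10:2, 11:3, 12:1}
Step 1: smallest deg-1 vertex = 1, p_1 = 4. Add edge {1,4}. Now deg[1]=0, deg[4]=2.
Step 2: smallest deg-1 vertex = 2, p_2 = 9. Add edge {2,9}. Now deg[2]=0, deg[9]=2.
Step 3: smallest deg-1 vertex = 3, p_3 = 7. Add edge {3,7}. Now deg[3]=0, deg[7]=1.
Step 4: smallest deg-1 vertex = 5, p_4 = 9. Add edge {5,9}. Now deg[5]=0, deg[9]=1.
Step 5: smallest deg-1 vertex = 7, p_5 = 6. Add edge {6,7}. Now deg[7]=0, deg[6]=2.
Step 6: smallest deg-1 vertex = 8, p_6 = 11. Add edge {8,11}. Now deg[8]=0, deg[11]=2.
Step 7: smallest deg-1 vertex = 9, p_7 = 10. Add edge {9,10}. Now deg[9]=0, deg[10]=1.
Step 8: smallest deg-1 vertex = 10, p_8 = 11. Add edge {10,11}. Now deg[10]=0, deg[11]=1.
Step 9: smallest deg-1 vertex = 11, p_9 = 6. Add edge {6,11}. Now deg[11]=0, deg[6]=1.
Step 10: smallest deg-1 vertex = 6, p_10 = 4. Add edge {4,6}. Now deg[6]=0, deg[4]=1.
Final: two remaining deg-1 vertices are 4, 12. Add edge {4,12}.

Answer: 1 4
2 9
3 7
5 9
6 7
8 11
9 10
10 11
6 11
4 6
4 12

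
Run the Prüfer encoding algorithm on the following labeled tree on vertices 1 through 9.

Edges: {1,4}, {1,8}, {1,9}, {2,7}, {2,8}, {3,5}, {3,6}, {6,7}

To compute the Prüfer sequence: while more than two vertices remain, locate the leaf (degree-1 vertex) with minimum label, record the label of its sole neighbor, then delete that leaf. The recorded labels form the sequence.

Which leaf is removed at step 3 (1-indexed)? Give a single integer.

Answer: 3

Derivation:
Step 1: current leaves = {4,5,9}. Remove leaf 4 (neighbor: 1).
Step 2: current leaves = {5,9}. Remove leaf 5 (neighbor: 3).
Step 3: current leaves = {3,9}. Remove leaf 3 (neighbor: 6).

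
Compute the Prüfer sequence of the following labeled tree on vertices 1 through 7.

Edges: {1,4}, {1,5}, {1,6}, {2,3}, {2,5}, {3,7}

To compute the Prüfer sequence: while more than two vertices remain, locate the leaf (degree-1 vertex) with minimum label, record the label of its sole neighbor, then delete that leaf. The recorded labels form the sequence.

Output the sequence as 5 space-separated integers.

Answer: 1 1 5 2 3

Derivation:
Step 1: leaves = {4,6,7}. Remove smallest leaf 4, emit neighbor 1.
Step 2: leaves = {6,7}. Remove smallest leaf 6, emit neighbor 1.
Step 3: leaves = {1,7}. Remove smallest leaf 1, emit neighbor 5.
Step 4: leaves = {5,7}. Remove smallest leaf 5, emit neighbor 2.
Step 5: leaves = {2,7}. Remove smallest leaf 2, emit neighbor 3.
Done: 2 vertices remain (3, 7). Sequence = [1 1 5 2 3]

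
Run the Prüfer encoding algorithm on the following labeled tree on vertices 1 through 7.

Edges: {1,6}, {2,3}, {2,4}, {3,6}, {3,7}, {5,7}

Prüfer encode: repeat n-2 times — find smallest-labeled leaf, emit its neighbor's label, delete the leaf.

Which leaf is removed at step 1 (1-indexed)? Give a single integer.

Answer: 1

Derivation:
Step 1: current leaves = {1,4,5}. Remove leaf 1 (neighbor: 6).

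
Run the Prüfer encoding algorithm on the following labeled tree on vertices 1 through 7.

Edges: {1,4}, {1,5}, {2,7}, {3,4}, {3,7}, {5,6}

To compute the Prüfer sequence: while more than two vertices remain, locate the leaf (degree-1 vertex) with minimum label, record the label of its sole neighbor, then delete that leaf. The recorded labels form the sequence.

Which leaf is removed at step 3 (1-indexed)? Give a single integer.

Answer: 5

Derivation:
Step 1: current leaves = {2,6}. Remove leaf 2 (neighbor: 7).
Step 2: current leaves = {6,7}. Remove leaf 6 (neighbor: 5).
Step 3: current leaves = {5,7}. Remove leaf 5 (neighbor: 1).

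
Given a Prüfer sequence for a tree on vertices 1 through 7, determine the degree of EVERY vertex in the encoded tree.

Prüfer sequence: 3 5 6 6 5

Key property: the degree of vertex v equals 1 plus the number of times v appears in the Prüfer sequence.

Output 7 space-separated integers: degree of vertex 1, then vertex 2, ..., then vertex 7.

Answer: 1 1 2 1 3 3 1

Derivation:
p_1 = 3: count[3] becomes 1
p_2 = 5: count[5] becomes 1
p_3 = 6: count[6] becomes 1
p_4 = 6: count[6] becomes 2
p_5 = 5: count[5] becomes 2
Degrees (1 + count): deg[1]=1+0=1, deg[2]=1+0=1, deg[3]=1+1=2, deg[4]=1+0=1, deg[5]=1+2=3, deg[6]=1+2=3, deg[7]=1+0=1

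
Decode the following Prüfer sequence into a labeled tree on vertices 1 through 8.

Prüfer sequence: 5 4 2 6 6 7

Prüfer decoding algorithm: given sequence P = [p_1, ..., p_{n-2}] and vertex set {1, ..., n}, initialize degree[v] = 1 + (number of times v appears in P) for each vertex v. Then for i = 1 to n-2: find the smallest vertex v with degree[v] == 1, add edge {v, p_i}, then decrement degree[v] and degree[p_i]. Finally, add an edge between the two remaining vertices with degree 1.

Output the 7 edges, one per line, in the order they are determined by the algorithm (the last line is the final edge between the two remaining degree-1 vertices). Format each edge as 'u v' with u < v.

Answer: 1 5
3 4
2 4
2 6
5 6
6 7
7 8

Derivation:
Initial degrees: {1:1, 2:2, 3:1, 4:2, 5:2, 6:3, 7:2, 8:1}
Step 1: smallest deg-1 vertex = 1, p_1 = 5. Add edge {1,5}. Now deg[1]=0, deg[5]=1.
Step 2: smallest deg-1 vertex = 3, p_2 = 4. Add edge {3,4}. Now deg[3]=0, deg[4]=1.
Step 3: smallest deg-1 vertex = 4, p_3 = 2. Add edge {2,4}. Now deg[4]=0, deg[2]=1.
Step 4: smallest deg-1 vertex = 2, p_4 = 6. Add edge {2,6}. Now deg[2]=0, deg[6]=2.
Step 5: smallest deg-1 vertex = 5, p_5 = 6. Add edge {5,6}. Now deg[5]=0, deg[6]=1.
Step 6: smallest deg-1 vertex = 6, p_6 = 7. Add edge {6,7}. Now deg[6]=0, deg[7]=1.
Final: two remaining deg-1 vertices are 7, 8. Add edge {7,8}.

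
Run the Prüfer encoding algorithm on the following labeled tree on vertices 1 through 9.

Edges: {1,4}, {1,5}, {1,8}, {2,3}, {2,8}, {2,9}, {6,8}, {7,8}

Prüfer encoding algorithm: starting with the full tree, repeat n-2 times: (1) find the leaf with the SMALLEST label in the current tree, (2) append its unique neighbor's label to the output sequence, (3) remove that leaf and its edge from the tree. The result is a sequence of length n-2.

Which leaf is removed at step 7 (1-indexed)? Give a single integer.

Answer: 8

Derivation:
Step 1: current leaves = {3,4,5,6,7,9}. Remove leaf 3 (neighbor: 2).
Step 2: current leaves = {4,5,6,7,9}. Remove leaf 4 (neighbor: 1).
Step 3: current leaves = {5,6,7,9}. Remove leaf 5 (neighbor: 1).
Step 4: current leaves = {1,6,7,9}. Remove leaf 1 (neighbor: 8).
Step 5: current leaves = {6,7,9}. Remove leaf 6 (neighbor: 8).
Step 6: current leaves = {7,9}. Remove leaf 7 (neighbor: 8).
Step 7: current leaves = {8,9}. Remove leaf 8 (neighbor: 2).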